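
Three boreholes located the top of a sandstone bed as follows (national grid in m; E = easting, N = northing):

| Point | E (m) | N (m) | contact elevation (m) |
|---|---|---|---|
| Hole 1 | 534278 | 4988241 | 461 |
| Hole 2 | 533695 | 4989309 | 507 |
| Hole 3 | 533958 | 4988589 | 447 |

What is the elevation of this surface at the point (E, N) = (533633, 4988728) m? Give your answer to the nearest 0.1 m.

Let the plane be z = a·E + b·N + c.
Hole 2−Hole 1: −583a + 1068b = 46;  Hole 3−Hole 1: −320a + 348b = −14.
Solving gives a = 0.222932688, b = 0.164765690.
Then c = 461 − a·534278 − b·4988241 = −940538.00.
At (533633, 4988728): z = 118964.2 + 821971.2 − 940538.00 = 397.4 m.

397.4 m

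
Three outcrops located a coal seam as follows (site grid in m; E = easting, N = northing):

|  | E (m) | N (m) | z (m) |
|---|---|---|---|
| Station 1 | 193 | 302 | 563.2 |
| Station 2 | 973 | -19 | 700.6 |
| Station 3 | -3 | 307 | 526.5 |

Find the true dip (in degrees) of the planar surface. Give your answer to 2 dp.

Let the plane be z = a·E + b·N + c.
Station 2−Station 1: 780a − 321b = 137.4;  Station 3−Station 1: −196a + 5b = −36.7.
Solving gives a = 0.18798, b = 0.02873.
Gradient magnitude |∇z| = √(a² + b²) = √(0.03534 + 0.00083) = 0.19016.
True dip = arctan(0.19016) = 10.77°, dipping toward W (azimuth ≈ 261°).

10.77°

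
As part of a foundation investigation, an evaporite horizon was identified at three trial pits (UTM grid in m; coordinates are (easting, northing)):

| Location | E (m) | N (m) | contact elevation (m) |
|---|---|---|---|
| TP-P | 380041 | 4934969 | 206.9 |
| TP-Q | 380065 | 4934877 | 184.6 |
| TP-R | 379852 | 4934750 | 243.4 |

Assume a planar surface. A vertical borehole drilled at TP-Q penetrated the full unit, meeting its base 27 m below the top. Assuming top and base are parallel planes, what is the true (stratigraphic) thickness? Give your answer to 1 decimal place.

Two edge vectors: TP-P→TP-Q = (24, -92, -22.3), TP-P→TP-R = (-189, -219, 36.5).
Normal n = (TP-P→TP-Q) × (TP-P→TP-R) = (-8241.7, 3338.7, -22644).
So ∂z/∂E = −n_x/n_z = −0.36397 and ∂z/∂N = −n_y/n_z = 0.14744.
|∇z| = √(a²+b²) = 0.39270, so dip δ = arctan(0.39270) = 21.44°.
True thickness = vertical thickness × cos δ = 27 × cos 21.44° = 25.1 m.

25.1 m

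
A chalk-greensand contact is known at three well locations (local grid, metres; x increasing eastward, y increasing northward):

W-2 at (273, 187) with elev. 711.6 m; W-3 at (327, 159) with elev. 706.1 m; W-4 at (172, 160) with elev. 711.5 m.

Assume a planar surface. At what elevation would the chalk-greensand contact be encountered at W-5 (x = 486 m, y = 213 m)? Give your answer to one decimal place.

Let the plane be z = a·x + b·y + c.
W-3−W-2: 54a − 28b = −5.5;  W-4−W-2: −101a − 27b = −0.1.
Solving gives a = −0.03399, b = 0.13087.
Then c = 711.6 − a·273 − b·187 = 696.41.
At (486, 213): z = −16.5 + 27.9 + 696.41 = 707.8 m.

707.8 m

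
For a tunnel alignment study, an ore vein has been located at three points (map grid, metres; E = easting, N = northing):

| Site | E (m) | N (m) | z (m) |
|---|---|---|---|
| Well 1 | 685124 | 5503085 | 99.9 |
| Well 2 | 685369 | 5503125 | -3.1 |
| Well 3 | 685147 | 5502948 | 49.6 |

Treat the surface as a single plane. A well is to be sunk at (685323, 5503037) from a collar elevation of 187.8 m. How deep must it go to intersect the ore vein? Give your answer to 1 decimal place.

194.8 m

Let the plane be z = a·E + b·N + c.
Well 2−Well 1: 245a + 40b = −103;  Well 3−Well 1: 23a − 137b = −50.3.
Solving gives a = −0.467536610, b = 0.288661737.
Then c = 99.9 − a·685124 − b·5503085 = −1268109.62.
At (685323, 5503037): z_contact = −320413.59 + 1588516.22 − 1268109.62 = -7.00 m.
Depth below ground = 187.8 − (-7.00) = 194.8 m.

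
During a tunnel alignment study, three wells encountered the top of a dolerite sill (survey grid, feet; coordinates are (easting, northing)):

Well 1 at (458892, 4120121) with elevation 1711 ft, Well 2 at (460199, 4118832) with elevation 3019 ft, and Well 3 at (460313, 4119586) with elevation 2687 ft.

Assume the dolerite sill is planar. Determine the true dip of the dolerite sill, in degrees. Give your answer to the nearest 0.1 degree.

35.5°

Let the plane be z = a·E + b·N + c.
Well 2−Well 1: 1307a − 1289b = 1308;  Well 3−Well 1: 1421a − 535b = 976.
Solving gives a = 0.49300, b = −0.51486.
Gradient magnitude |∇z| = √(a² + b²) = √(0.24305 + 0.26508) = 0.71283.
True dip = arctan(0.71283) = 35.5°, dipping toward NW (azimuth ≈ 316°).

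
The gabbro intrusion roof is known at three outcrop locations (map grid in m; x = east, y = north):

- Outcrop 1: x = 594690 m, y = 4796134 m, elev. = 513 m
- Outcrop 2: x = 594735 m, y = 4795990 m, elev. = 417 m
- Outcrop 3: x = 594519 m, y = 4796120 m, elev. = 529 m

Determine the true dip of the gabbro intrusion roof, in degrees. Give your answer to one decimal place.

Let the plane be z = a·x + b·y + c.
Outcrop 2−Outcrop 1: 45a − 144b = −96;  Outcrop 3−Outcrop 1: −171a − 14b = 16.
Solving gives a = −0.14445, b = 0.62153.
Gradient magnitude |∇z| = √(a² + b²) = √(0.02087 + 0.38629) = 0.63809.
True dip = arctan(0.63809) = 32.5°, dipping toward SSE (azimuth ≈ 167°).

32.5°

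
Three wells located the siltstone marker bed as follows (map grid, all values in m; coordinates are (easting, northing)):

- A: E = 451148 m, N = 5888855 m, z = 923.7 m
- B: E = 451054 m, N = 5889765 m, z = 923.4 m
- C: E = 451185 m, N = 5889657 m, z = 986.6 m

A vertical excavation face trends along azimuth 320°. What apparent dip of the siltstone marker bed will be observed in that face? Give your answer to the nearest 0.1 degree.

Let the plane be z = a·E + b·N + c.
B−A: −94a + 910b = −0.3;  C−A: 37a + 802b = 62.9.
Solving gives a = 0.52706, b = 0.05411.
Unit vector along 320° is (sin 320°, cos 320°) = (-0.6428, 0.7660).
Slope in that direction = a·(-0.6428) + b·(0.7660) = −0.29733.
Apparent dip = arctan|0.29733| = 16.6° (true dip is 27.9°, so apparent ≤ true as expected).

16.6°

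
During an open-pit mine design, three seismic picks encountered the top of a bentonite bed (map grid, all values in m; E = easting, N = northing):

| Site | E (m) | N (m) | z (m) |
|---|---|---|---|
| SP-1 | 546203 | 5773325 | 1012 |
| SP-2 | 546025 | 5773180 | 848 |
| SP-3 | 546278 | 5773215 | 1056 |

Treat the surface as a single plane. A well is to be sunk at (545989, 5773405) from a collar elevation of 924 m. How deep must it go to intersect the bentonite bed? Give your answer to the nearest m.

72 m

Let the plane be z = a·E + b·N + c.
SP-2−SP-1: −178a − 145b = −164;  SP-3−SP-1: 75a − 110b = 44.
Solving gives a = 0.80183878, b = 0.14670826.
Then c = 1012 − a·546203 − b·5773325 = −1283949.20.
At (545989, 5773405): z_contact = 437795.2 + 847006.2 − 1283949.20 = 852.1 m.
Depth below ground = 924 − 852.1 = 72 m.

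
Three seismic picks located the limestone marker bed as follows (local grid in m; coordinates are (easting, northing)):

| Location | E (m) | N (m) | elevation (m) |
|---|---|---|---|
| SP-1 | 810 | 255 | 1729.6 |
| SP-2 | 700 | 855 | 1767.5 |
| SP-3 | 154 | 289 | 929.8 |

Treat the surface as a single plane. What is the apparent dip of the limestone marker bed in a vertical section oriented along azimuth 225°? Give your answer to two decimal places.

Two edge vectors: SP-1→SP-2 = (-110, 600, 37.9), SP-1→SP-3 = (-656, 34, -799.8).
Normal n = (SP-1→SP-2) × (SP-1→SP-3) = (-481168.6, -112840.4, 389860).
So ∂z/∂E = −n_x/n_z = 1.23421 and ∂z/∂N = −n_y/n_z = 0.28944.
Unit vector along 225° is (sin 225°, cos 225°) = (-0.7071, -0.7071).
Slope in that direction = a·(-0.7071) + b·(-0.7071) = −1.07738.
Apparent dip = arctan|1.07738| = 47.13° (true dip is 51.7°, so apparent ≤ true as expected).

47.13°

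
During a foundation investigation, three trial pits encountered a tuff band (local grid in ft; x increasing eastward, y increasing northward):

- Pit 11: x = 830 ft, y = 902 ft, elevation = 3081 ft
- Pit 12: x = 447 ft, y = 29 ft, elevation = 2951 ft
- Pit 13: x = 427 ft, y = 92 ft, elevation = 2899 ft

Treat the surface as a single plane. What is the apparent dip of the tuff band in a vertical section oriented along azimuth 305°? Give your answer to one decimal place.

Let the plane be z = a·x + b·y + c.
Pit 12−Pit 11: −383a − 873b = −130;  Pit 13−Pit 11: −403a − 810b = −182.
Solving gives a = 1.28847, b = −0.41636.
Unit vector along 305° is (sin 305°, cos 305°) = (-0.8192, 0.5736).
Slope in that direction = a·(-0.8192) + b·(0.5736) = −1.29426.
Apparent dip = arctan|1.29426| = 52.3° (true dip is 53.6°, so apparent ≤ true as expected).

52.3°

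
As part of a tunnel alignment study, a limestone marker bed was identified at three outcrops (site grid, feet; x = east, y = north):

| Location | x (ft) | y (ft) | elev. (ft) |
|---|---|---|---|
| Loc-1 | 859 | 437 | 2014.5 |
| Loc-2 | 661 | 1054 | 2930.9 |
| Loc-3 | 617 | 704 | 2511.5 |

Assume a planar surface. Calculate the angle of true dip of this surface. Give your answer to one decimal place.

55.1°

Let the plane be z = a·x + b·y + c.
Loc-2−Loc-1: −198a + 617b = 916.4;  Loc-3−Loc-1: −242a + 267b = 497.
Solving gives a = −0.64252, b = 1.27906.
Gradient magnitude |∇z| = √(a² + b²) = √(0.41284 + 1.63600) = 1.43137.
True dip = arctan(1.43137) = 55.1°, dipping toward SSE (azimuth ≈ 153°).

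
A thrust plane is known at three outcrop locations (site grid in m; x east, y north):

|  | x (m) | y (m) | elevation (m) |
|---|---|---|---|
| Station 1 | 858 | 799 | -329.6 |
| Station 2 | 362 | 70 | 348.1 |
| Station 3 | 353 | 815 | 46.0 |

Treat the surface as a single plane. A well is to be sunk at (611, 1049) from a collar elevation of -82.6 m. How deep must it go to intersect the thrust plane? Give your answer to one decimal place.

Two edge vectors: Station 1→Station 2 = (-496, -729, 677.7), Station 1→Station 3 = (-505, 16, 375.6).
Normal n = (Station 1→Station 2) × (Station 1→Station 3) = (-284655.6, -155940.9, -376081).
So ∂z/∂x = −n_x/n_z = −0.756900 and ∂z/∂y = −n_y/n_z = −0.414647.
Intercept c from Station 1: -329.6 + 649.42 + 331.30 = 651.12.
At (611, 1049): z_contact = −462.47 − 434.96 + 651.12 = -246.31 m.
Depth below ground = -82.6 − (-246.31) = 163.7 m.

163.7 m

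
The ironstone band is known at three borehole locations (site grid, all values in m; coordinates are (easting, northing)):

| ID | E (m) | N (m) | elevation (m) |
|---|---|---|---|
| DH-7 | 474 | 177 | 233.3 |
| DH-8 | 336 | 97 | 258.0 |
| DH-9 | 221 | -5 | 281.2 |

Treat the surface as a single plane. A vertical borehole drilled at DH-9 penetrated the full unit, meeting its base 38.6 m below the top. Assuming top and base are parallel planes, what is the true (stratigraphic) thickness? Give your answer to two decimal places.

Let the plane be z = a·E + b·N + c.
DH-8−DH-7: −138a − 80b = 24.7;  DH-9−DH-7: −253a − 182b = 47.9.
Solving gives a = −0.13605, b = −0.07406.
|∇z| = √(a²+b²) = 0.15490, so dip δ = arctan(0.15490) = 8.81°.
True thickness = vertical thickness × cos δ = 38.6 × cos 8.81° = 38.15 m.

38.15 m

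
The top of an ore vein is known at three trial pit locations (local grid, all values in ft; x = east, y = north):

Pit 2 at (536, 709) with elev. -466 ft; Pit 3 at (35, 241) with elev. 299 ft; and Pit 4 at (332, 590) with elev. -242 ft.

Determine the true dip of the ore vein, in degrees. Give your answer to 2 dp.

52.04°

Let the plane be z = a·x + b·y + c.
Pit 3−Pit 2: −501a − 468b = 765;  Pit 4−Pit 2: −204a − 119b = 224.
Solving gives a = −0.38482, b = −1.22266.
Gradient magnitude |∇z| = √(a² + b²) = √(0.14809 + 1.49490) = 1.28179.
True dip = arctan(1.28179) = 52.04°, dipping toward NNE (azimuth ≈ 017°).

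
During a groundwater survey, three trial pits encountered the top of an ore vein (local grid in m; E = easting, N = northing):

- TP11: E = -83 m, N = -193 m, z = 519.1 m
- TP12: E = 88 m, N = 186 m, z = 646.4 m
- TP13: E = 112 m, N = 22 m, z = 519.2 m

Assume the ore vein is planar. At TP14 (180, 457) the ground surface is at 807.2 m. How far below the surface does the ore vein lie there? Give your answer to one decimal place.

47.5 m

Let the plane be z = a·E + b·N + c.
TP12−TP11: 171a + 379b = 127.3;  TP13−TP11: 195a + 215b = 0.1.
Solving gives a = −0.73591, b = 0.66792.
Then c = 519.1 − a·-83 − b·-193 = 586.93.
At (180, 457): z_contact = −132.46 + 305.24 + 586.93 = 759.70 m.
Depth below ground = 807.2 − 759.70 = 47.5 m.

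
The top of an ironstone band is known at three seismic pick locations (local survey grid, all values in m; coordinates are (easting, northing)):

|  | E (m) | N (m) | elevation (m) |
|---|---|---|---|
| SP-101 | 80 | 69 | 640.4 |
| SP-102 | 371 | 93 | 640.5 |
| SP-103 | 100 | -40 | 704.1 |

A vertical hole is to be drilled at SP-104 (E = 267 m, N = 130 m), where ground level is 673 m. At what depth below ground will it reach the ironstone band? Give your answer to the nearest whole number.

Let the plane be z = a·E + b·N + c.
SP-102−SP-101: 291a + 24b = 0.1;  SP-103−SP-101: 20a − 109b = 63.7.
Solving gives a = 0.04782, b = −0.57563.
Then c = 640.4 − a·80 − b·69 = 676.29.
At (267, 130): z_contact = 12.8 − 74.8 + 676.29 = 614.2 m.
Depth below ground = 673 − 614.2 = 59 m.

59 m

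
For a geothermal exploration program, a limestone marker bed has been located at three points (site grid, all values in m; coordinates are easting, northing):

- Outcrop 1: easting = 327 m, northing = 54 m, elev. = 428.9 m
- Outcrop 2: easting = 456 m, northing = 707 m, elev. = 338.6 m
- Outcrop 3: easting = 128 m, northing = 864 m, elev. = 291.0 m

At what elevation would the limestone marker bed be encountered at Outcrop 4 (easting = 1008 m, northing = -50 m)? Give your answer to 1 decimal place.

Let the plane be z = a·easting + b·northing + c.
Outcrop 2−Outcrop 1: 129a + 653b = −90.3;  Outcrop 3−Outcrop 1: −199a + 810b = −137.9.
Solving gives a = 0.072112, b = −0.152531.
Then c = 428.9 − a·327 − b·54 = 413.56.
At (1008, -50): z = 72.7 + 7.6 + 413.56 = 493.9 m.

493.9 m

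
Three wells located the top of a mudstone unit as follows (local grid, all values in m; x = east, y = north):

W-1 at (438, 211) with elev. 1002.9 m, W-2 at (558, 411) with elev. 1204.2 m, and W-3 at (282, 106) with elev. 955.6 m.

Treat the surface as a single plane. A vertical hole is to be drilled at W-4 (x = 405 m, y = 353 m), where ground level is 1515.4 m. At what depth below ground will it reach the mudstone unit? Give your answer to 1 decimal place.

Let the plane be z = a·x + b·y + c.
W-2−W-1: 120a + 200b = 201.3;  W-3−W-1: −156a − 105b = −47.3.
Solving gives a = −0.62777, b = 1.38316.
Then c = 1002.9 − a·438 − b·211 = 986.02.
At (405, 353): z_contact = −254.25 + 488.26 + 986.02 = 1220.03 m.
Depth below ground = 1515.4 − 1220.03 = 295.4 m.

295.4 m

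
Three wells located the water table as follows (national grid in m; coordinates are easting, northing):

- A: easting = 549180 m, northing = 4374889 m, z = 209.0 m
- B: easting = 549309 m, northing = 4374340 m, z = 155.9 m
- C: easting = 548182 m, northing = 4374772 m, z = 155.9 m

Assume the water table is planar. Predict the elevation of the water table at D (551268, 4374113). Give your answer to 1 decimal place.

211.6 m

Two edge vectors: A→B = (129, -549, -53.1), A→C = (-998, -117, -53.1).
Normal n = (A→B) × (A→C) = (22939.2, 59843.7, -562995).
So ∂z/∂easting = −n_x/n_z = 0.040744944 and ∂z/∂northing = −n_y/n_z = 0.106295260.
Intercept c from A: 209 − 22376.31 − 465029.96 = −487197.27.
At (551268, 4374113): z = 22461.4 + 464947.5 − 487197.27 = 211.6 m.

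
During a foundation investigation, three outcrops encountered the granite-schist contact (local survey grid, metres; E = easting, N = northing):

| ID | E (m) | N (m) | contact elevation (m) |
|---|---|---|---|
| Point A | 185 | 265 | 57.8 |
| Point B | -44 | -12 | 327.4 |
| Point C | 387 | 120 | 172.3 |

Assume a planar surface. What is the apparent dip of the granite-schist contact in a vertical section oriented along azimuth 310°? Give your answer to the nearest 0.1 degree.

Let the plane be z = a·E + b·N + c.
Point B−Point A: −229a − 277b = 269.6;  Point C−Point A: 202a − 145b = 114.5.
Solving gives a = −0.08272, b = −0.90490.
Unit vector along 310° is (sin 310°, cos 310°) = (-0.7660, 0.6428).
Slope in that direction = a·(-0.7660) + b·(0.6428) = −0.51829.
Apparent dip = arctan|0.51829| = 27.4° (true dip is 42.3°, so apparent ≤ true as expected).

27.4°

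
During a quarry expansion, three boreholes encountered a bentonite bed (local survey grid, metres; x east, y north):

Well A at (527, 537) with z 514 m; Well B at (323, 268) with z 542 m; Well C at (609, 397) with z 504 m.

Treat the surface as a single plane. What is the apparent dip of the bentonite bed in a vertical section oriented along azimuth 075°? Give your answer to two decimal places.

7.26°

Let the plane be z = a·x + b·y + c.
Well B−Well A: −204a − 269b = 28;  Well C−Well A: 82a − 140b = −10.
Solving gives a = −0.13059, b = −0.00506.
Unit vector along 075° is (sin 75°, cos 75°) = (0.9659, 0.2588).
Slope in that direction = a·(0.9659) + b·(0.2588) = −0.12745.
Apparent dip = arctan|0.12745| = 7.26° (true dip is 7.4°, so apparent ≤ true as expected).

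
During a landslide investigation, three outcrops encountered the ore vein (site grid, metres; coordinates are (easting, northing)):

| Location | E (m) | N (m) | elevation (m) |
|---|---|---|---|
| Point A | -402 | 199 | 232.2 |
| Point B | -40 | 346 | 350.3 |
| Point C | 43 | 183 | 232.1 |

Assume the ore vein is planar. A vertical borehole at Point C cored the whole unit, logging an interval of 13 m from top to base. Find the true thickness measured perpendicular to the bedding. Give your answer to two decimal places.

10.45 m

Two edge vectors: Point A→Point B = (362, 147, 118.1), Point A→Point C = (445, -16, -0.1).
Normal n = (Point A→Point B) × (Point A→Point C) = (1874.9, 52590.7, -71207).
So ∂z/∂E = −n_x/n_z = 0.02633 and ∂z/∂N = −n_y/n_z = 0.73856.
|∇z| = √(a²+b²) = 0.73903, so dip δ = arctan(0.73903) = 36.47°.
True thickness = vertical thickness × cos δ = 13 × cos 36.47° = 10.45 m.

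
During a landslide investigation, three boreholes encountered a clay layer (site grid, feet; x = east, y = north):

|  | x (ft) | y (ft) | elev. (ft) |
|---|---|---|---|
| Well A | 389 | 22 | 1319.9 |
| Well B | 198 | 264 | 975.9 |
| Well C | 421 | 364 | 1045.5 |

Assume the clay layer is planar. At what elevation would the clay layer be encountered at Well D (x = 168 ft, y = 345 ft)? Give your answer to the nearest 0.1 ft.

884.6 ft

Two edge vectors: Well A→Well B = (-191, 242, -344), Well A→Well C = (32, 342, -274.4).
Normal n = (Well A→Well B) × (Well A→Well C) = (51243.2, -63418.4, -73066).
So ∂z/∂x = −n_x/n_z = 0.70133 and ∂z/∂y = −n_y/n_z = −0.86796.
Intercept c from Well A: 1319.9 − 272.82 + 19.10 = 1066.18.
At (168, 345): z = 117.8 − 299.4 + 1066.18 = 884.6 ft.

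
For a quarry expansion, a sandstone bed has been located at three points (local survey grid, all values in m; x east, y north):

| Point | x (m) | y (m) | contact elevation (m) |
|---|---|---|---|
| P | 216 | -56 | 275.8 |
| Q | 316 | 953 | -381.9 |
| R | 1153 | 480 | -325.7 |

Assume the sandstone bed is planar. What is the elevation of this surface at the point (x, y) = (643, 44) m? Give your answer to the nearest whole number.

92 m

Two edge vectors: P→Q = (100, 1009, -657.7), P→R = (937, 536, -601.5).
Normal n = (P→Q) × (P→R) = (-254386.3, -556114.9, -891833).
So ∂z/∂x = −n_x/n_z = −0.28524 and ∂z/∂y = −n_y/n_z = −0.62356.
Intercept c from P: 275.8 + 61.61 − 34.92 = 302.49.
At (643, 44): z = −183.4 − 27.4 + 302.49 = 91.6 m.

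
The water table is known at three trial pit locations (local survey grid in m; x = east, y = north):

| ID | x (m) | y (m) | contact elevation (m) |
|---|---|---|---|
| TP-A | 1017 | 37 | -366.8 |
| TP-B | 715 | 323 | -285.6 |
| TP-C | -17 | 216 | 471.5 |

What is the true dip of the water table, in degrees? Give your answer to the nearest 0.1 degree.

49.4°

Two edge vectors: TP-A→TP-B = (-302, 286, 81.2), TP-A→TP-C = (-1034, 179, 838.3).
Normal n = (TP-A→TP-B) × (TP-A→TP-C) = (225219, 169205.8, 241666).
So ∂z/∂x = −n_x/n_z = −0.93194 and ∂z/∂y = −n_y/n_z = −0.70016.
Gradient magnitude |∇z| = √(a² + b²) = √(0.86852 + 0.49023) = 1.16565.
True dip = arctan(1.16565) = 49.4°, dipping toward NE (azimuth ≈ 053°).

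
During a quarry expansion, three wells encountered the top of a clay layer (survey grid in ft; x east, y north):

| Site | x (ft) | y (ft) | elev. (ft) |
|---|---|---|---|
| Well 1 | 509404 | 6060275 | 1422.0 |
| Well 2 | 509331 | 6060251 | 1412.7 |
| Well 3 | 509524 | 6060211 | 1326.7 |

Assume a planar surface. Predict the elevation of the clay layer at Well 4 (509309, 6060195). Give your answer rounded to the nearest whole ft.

1358 ft

Let the plane be z = a·x + b·y + c.
Well 2−Well 1: −73a − 24b = −9.3;  Well 3−Well 1: 120a − 64b = −95.3.
Solving gives a = −0.22404661, b = 1.06897511.
Then c = 1422 − a·509404 − b·6060275 = −6362730.87.
At (509309, 6060195): z = −114109.0 + 6478197.6 − 6362730.87 = 1357.8 ft.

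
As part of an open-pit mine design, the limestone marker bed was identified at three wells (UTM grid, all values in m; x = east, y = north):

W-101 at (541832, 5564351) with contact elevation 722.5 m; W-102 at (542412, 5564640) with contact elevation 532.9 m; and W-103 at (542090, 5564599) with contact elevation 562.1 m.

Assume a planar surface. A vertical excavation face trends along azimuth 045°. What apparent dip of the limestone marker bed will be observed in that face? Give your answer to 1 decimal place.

24.6°

Two edge vectors: W-101→W-102 = (580, 289, -189.6), W-101→W-103 = (258, 248, -160.4).
Normal n = (W-101→W-102) × (W-101→W-103) = (665.2, 44115.2, 69278).
So ∂z/∂x = −n_x/n_z = −0.00960 and ∂z/∂y = −n_y/n_z = −0.63679.
Unit vector along 045° is (sin 45°, cos 45°) = (0.7071, 0.7071).
Slope in that direction = a·(0.7071) + b·(0.7071) = −0.45706.
Apparent dip = arctan|0.45706| = 24.6° (true dip is 32.5°, so apparent ≤ true as expected).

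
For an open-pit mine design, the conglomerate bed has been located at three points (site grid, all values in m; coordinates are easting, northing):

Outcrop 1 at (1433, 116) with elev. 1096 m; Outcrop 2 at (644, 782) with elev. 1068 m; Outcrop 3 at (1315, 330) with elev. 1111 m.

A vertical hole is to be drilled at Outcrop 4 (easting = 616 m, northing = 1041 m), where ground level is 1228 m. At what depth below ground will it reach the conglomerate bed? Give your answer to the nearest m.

Let the plane be z = a·easting + b·northing + c.
Outcrop 2−Outcrop 1: −789a + 666b = −28;  Outcrop 3−Outcrop 1: −118a + 214b = 15.
Solving gives a = 0.17707, b = 0.16773.
Then c = 1096 − a·1433 − b·116 = 822.80.
At (616, 1041): z_contact = 109.1 + 174.6 + 822.80 = 1106.5 m.
Depth below ground = 1228 − 1106.5 = 122 m.

122 m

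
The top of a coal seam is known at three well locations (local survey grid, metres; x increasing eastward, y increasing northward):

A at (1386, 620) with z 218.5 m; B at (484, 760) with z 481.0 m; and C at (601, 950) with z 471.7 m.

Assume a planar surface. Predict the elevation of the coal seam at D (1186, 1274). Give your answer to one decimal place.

Let the plane be z = a·x + b·y + c.
B−A: −902a + 140b = 262.5;  C−A: −785a + 330b = 253.2.
Solving gives a = −0.272566, b = 0.118896.
Then c = 218.5 − a·1386 − b·620 = 522.56.
At (1186, 1274): z = −323.3 + 151.5 + 522.56 = 350.8 m.

350.8 m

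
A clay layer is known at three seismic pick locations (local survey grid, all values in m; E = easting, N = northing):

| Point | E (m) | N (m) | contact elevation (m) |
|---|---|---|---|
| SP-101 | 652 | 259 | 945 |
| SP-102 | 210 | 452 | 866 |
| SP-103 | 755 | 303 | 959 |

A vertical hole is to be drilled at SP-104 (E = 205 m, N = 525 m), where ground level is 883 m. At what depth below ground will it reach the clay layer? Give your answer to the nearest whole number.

Let the plane be z = a·E + b·N + c.
SP-102−SP-101: −442a + 193b = −79;  SP-103−SP-101: 103a + 44b = 14.
Solving gives a = 0.15709, b = −0.04956.
Then c = 945 − a·652 − b·259 = 855.41.
At (205, 525): z_contact = 32.2 − 26.0 + 855.41 = 861.6 m.
Depth below ground = 883 − 861.6 = 21 m.

21 m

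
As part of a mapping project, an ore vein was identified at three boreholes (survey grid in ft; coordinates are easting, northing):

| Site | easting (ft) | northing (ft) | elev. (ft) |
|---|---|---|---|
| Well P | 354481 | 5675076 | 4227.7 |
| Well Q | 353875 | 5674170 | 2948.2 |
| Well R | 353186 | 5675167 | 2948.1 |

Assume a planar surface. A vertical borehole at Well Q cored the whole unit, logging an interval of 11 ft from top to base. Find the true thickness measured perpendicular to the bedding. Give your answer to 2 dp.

6.83 ft

Two edge vectors: Well P→Well Q = (-606, -906, -1279.5), Well P→Well R = (-1295, 91, -1279.6).
Normal n = (Well P→Well Q) × (Well P→Well R) = (1275752.1, 881514.9, -1228416).
So ∂z/∂easting = −n_x/n_z = 1.03853 and ∂z/∂northing = −n_y/n_z = 0.71760.
|∇z| = √(a²+b²) = 1.26234, so dip δ = arctan(1.26234) = 51.61°.
True thickness = vertical thickness × cos δ = 11 × cos 51.61° = 6.83 ft.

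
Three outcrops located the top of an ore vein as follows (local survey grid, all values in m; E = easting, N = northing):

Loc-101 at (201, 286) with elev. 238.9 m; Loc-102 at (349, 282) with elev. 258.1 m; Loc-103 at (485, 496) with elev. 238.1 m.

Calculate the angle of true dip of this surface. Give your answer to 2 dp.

12.05°

Let the plane be z = a·E + b·N + c.
Loc-102−Loc-101: 148a − 4b = 19.2;  Loc-103−Loc-101: 284a + 210b = −0.8.
Solving gives a = 0.12506, b = −0.17293.
Gradient magnitude |∇z| = √(a² + b²) = √(0.01564 + 0.02991) = 0.21341.
True dip = arctan(0.21341) = 12.05°, dipping toward NW (azimuth ≈ 324°).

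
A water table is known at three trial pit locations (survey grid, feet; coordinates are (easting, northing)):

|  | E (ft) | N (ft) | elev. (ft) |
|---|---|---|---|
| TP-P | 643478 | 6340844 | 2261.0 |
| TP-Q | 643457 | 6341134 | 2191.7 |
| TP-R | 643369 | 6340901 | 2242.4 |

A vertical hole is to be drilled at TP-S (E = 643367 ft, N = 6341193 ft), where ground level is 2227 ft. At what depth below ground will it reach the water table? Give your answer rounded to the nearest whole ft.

Let the plane be z = a·E + b·N + c.
TP-Q−TP-P: −21a + 290b = −69.3;  TP-R−TP-P: −109a + 57b = −18.6.
Solving gives a = 0.04747641, b = −0.23552757.
Then c = 2261 − a·643478 − b·6340844 = 1465154.56.
At (643367, 6341193): z_contact = 30544.8 − 1493525.8 + 1465154.56 = 2173.5 ft.
Depth below ground = 2227 − 2173.5 = 53 ft.

53 ft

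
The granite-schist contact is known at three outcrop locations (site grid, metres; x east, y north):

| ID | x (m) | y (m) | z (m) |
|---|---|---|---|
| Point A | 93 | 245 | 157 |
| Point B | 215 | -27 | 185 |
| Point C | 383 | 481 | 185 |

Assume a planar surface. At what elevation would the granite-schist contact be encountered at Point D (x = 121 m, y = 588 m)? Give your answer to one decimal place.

Let the plane be z = a·x + b·y + c.
Point B−Point A: 122a − 272b = 28;  Point C−Point A: 290a + 236b = 28.
Solving gives a = 0.13210, b = −0.04369.
Then c = 157 − a·93 − b·245 = 155.42.
At (121, 588): z = 16.0 − 25.7 + 155.42 = 145.7 m.

145.7 m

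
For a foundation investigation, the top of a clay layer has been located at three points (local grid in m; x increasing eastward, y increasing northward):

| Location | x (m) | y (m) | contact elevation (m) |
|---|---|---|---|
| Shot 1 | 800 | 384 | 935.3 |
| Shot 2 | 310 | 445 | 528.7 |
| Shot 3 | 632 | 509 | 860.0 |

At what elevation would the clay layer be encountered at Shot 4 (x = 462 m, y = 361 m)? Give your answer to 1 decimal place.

Two edge vectors: Shot 1→Shot 2 = (-490, 61, -406.6), Shot 1→Shot 3 = (-168, 125, -75.3).
Normal n = (Shot 1→Shot 2) × (Shot 1→Shot 3) = (46231.7, 31411.8, -51002).
So ∂z/∂x = −n_x/n_z = 0.90647 and ∂z/∂y = −n_y/n_z = 0.61589.
Intercept c from Shot 1: 935.3 − 725.17 − 236.50 = −26.38.
At (462, 361): z = 418.8 + 222.3 − 26.38 = 614.7 m.

614.7 m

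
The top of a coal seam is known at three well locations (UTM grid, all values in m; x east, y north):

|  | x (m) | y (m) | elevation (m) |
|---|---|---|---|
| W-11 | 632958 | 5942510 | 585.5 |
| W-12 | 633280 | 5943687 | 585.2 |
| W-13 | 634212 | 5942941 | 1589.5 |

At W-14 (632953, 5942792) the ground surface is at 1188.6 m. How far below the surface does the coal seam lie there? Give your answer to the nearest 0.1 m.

Two edge vectors: W-11→W-12 = (322, 1177, -0.3), W-11→W-13 = (1254, 431, 1004).
Normal n = (W-11→W-12) × (W-11→W-13) = (1181837.3, -323664.2, -1337176).
So ∂z/∂x = −n_x/n_z = 0.883830775 and ∂z/∂y = −n_y/n_z = −0.242050560.
Intercept c from W-11: 585.5 − 559427.76 + 1438387.88 = 879545.62.
At (632953, 5942792): z_contact = 559423.34 − 1438456.13 + 879545.62 = 512.82 m.
Depth below ground = 1188.6 − 512.82 = 675.8 m.

675.8 m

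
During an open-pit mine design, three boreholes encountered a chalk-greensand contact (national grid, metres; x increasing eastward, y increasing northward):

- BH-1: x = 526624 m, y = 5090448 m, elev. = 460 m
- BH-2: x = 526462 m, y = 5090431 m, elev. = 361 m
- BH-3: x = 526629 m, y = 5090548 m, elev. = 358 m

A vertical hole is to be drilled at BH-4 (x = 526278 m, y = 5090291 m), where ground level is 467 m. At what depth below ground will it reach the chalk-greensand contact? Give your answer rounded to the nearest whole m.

Two edge vectors: BH-1→BH-2 = (-162, -17, -99), BH-1→BH-3 = (5, 100, -102).
Normal n = (BH-1→BH-2) × (BH-1→BH-3) = (11634, -17019, -16115).
So ∂z/∂x = −n_x/n_z = 0.72193608 and ∂z/∂y = −n_y/n_z = −1.05609680.
Intercept c from BH-1: 460 − 380188.87 + 5376005.86 = 4996277.00.
At (526278, 5090291): z_contact = 379939.1 − 5375840.1 + 4996277.00 = 376.0 m.
Depth below ground = 467 − 376.0 = 91 m.

91 m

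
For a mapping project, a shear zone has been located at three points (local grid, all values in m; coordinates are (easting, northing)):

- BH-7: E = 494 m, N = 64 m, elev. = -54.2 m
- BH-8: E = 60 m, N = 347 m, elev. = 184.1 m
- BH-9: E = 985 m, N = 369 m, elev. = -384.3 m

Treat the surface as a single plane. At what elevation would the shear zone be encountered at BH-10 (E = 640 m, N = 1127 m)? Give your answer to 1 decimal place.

-246.5 m

Let the plane be z = a·E + b·N + c.
BH-8−BH-7: −434a + 283b = 238.3;  BH-9−BH-7: 491a + 305b = −330.1.
Solving gives a = −0.612185, b = −0.096778.
Then c = -54.2 − a·494 − b·64 = 254.41.
At (640, 1127): z = −391.8 − 109.1 + 254.41 = -246.5 m.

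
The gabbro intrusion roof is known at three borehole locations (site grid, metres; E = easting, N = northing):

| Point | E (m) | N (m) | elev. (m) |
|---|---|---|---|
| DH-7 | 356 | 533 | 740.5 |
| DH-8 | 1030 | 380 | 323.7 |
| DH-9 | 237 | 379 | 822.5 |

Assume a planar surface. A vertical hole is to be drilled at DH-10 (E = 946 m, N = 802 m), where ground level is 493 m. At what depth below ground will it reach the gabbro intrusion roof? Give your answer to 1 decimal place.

136.1 m

Two edge vectors: DH-7→DH-8 = (674, -153, -416.8), DH-7→DH-9 = (-119, -154, 82).
Normal n = (DH-7→DH-8) × (DH-7→DH-9) = (-76733.2, -5668.8, -122003).
So ∂z/∂E = −n_x/n_z = −0.628945 and ∂z/∂N = −n_y/n_z = −0.046464.
Intercept c from DH-7: 740.5 + 223.90 + 24.77 = 989.17.
At (946, 802): z_contact = −594.98 − 37.26 + 989.17 = 356.92 m.
Depth below ground = 493 − 356.92 = 136.1 m.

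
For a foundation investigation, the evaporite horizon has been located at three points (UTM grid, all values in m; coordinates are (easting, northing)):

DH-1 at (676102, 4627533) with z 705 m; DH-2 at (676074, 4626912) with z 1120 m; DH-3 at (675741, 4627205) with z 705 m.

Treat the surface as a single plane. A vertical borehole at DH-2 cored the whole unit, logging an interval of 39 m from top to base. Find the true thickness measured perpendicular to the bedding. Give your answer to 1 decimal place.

28.4 m

Let the plane be z = a·E + b·N + c.
DH-2−DH-1: −28a − 621b = 415;  DH-3−DH-1: −361a − 328b = 0.
Solving gives a = 0.63313, b = −0.69682.
|∇z| = √(a²+b²) = 0.94149, so dip δ = arctan(0.94149) = 43.27°.
True thickness = vertical thickness × cos δ = 39 × cos 43.27° = 28.4 m.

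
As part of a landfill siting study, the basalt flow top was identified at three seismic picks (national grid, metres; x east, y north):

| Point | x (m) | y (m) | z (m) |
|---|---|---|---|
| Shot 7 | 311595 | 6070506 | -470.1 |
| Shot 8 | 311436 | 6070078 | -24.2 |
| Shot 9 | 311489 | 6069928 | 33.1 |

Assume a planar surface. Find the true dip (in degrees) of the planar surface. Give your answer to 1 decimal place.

Let the plane be z = a·x + b·y + c.
Shot 8−Shot 7: −159a − 428b = 445.9;  Shot 9−Shot 7: −106a − 578b = 503.2.
Solving gives a = −0.91032, b = −0.70364.
Gradient magnitude |∇z| = √(a² + b²) = √(0.82867 + 0.49512) = 1.15056.
True dip = arctan(1.15056) = 49.0°, dipping toward NE (azimuth ≈ 052°).

49.0°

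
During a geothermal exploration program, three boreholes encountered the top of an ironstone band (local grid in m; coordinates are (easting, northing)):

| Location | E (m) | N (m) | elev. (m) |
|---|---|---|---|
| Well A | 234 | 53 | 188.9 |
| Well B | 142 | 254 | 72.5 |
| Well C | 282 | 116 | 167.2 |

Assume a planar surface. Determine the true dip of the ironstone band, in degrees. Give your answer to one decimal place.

Let the plane be z = a·E + b·N + c.
Well B−Well A: −92a + 201b = −116.4;  Well C−Well A: 48a + 63b = −21.7.
Solving gives a = 0.19240, b = −0.49104.
Gradient magnitude |∇z| = √(a² + b²) = √(0.03702 + 0.24112) = 0.52739.
True dip = arctan(0.52739) = 27.8°, dipping toward NNW (azimuth ≈ 339°).

27.8°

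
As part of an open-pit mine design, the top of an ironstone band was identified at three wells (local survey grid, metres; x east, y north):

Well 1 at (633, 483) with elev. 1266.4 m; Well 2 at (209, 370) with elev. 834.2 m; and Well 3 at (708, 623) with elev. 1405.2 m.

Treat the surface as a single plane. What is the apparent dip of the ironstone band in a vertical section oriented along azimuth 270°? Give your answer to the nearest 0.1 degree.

Let the plane be z = a·x + b·y + c.
Well 2−Well 1: −424a − 113b = −432.2;  Well 3−Well 1: 75a + 140b = 138.8.
Solving gives a = 0.88088, b = 0.51953.
Unit vector along 270° is (sin 270°, cos 270°) = (-1.0000, -0.0000).
Slope in that direction = a·(-1.0000) + b·(-0.0000) = −0.88088.
Apparent dip = arctan|0.88088| = 41.4° (true dip is 45.6°, so apparent ≤ true as expected).

41.4°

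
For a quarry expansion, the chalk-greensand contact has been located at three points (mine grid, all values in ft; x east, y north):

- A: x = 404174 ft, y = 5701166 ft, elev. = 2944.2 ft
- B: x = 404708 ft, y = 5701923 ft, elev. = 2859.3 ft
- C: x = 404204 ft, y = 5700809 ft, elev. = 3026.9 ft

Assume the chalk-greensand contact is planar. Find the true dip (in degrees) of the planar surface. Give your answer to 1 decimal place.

Two edge vectors: A→B = (534, 757, -84.9), A→C = (30, -357, 82.7).
Normal n = (A→B) × (A→C) = (32294.6, -46708.8, -213348).
So ∂z/∂x = −n_x/n_z = 0.15137 and ∂z/∂y = −n_y/n_z = −0.21893.
Gradient magnitude |∇z| = √(a² + b²) = √(0.02291 + 0.04793) = 0.26617.
True dip = arctan(0.26617) = 14.9°, dipping toward NW (azimuth ≈ 325°).

14.9°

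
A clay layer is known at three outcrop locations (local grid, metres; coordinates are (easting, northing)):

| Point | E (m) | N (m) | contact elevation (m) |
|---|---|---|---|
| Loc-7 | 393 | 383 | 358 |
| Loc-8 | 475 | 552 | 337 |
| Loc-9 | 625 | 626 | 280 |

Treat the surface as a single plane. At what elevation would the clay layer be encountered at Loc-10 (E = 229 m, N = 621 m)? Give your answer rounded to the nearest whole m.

446 m

Let the plane be z = a·E + b·N + c.
Loc-8−Loc-7: 82a + 169b = −21;  Loc-9−Loc-7: 232a + 243b = −78.
Solving gives a = −0.41899, b = 0.07904.
Then c = 358 − a·393 − b·383 = 492.39.
At (229, 621): z = −95.9 + 49.1 + 492.39 = 445.5 m.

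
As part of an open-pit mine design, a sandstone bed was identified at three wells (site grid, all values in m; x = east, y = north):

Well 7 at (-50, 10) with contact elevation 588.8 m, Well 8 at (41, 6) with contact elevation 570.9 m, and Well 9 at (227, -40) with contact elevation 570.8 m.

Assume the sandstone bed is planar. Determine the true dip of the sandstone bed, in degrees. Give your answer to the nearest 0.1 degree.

44.8°

Let the plane be z = a·x + b·y + c.
Well 8−Well 7: 91a − 4b = −17.9;  Well 9−Well 7: 277a − 50b = −18.
Solving gives a = −0.23911, b = −0.96464.
Gradient magnitude |∇z| = √(a² + b²) = √(0.05717 + 0.93054) = 0.99383.
True dip = arctan(0.99383) = 44.8°, dipping toward NNE (azimuth ≈ 014°).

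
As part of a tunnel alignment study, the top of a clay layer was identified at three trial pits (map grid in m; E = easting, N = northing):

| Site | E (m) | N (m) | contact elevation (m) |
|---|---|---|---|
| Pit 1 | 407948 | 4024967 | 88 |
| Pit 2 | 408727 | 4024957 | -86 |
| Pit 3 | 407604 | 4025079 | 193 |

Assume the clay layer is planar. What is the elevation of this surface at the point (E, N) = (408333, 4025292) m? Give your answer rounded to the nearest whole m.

88 m

Two edge vectors: Pit 1→Pit 2 = (779, -10, -174), Pit 1→Pit 3 = (-344, 112, 105).
Normal n = (Pit 1→Pit 2) × (Pit 1→Pit 3) = (18438, -21939, 83808).
So ∂z/∂E = −n_x/n_z = −0.22000286 and ∂z/∂N = −n_y/n_z = 0.26177692.
Intercept c from Pit 1: 88 + 89749.73 − 1053643.46 = −963805.73.
At (408333, 4025292): z = −89834.4 + 1053728.5 − 963805.73 = 88.4 m.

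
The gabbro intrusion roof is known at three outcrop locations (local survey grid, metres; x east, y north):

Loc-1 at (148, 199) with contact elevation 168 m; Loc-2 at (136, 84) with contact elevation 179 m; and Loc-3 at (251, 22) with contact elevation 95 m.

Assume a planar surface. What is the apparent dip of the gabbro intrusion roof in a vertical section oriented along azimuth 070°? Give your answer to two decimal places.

35.07°

Let the plane be z = a·x + b·y + c.
Loc-2−Loc-1: −12a − 115b = 11;  Loc-3−Loc-1: 103a − 177b = −73.
Solving gives a = −0.74035, b = −0.01840.
Unit vector along 070° is (sin 70°, cos 70°) = (0.9397, 0.3420).
Slope in that direction = a·(0.9397) + b·(0.3420) = −0.70200.
Apparent dip = arctan|0.70200| = 35.07° (true dip is 36.5°, so apparent ≤ true as expected).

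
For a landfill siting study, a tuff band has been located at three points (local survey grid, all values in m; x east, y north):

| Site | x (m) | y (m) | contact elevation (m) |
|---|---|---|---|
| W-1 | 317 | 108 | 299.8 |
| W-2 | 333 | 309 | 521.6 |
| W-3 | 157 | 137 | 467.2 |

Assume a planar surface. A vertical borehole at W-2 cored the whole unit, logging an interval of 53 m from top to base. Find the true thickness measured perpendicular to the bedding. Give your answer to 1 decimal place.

Two edge vectors: W-1→W-2 = (16, 201, 221.8), W-1→W-3 = (-160, 29, 167.4).
Normal n = (W-1→W-2) × (W-1→W-3) = (27215.2, -38166.4, 32624).
So ∂z/∂x = −n_x/n_z = −0.83421 and ∂z/∂y = −n_y/n_z = 1.16989.
|∇z| = √(a²+b²) = 1.43685, so dip δ = arctan(1.43685) = 55.16°.
True thickness = vertical thickness × cos δ = 53 × cos 55.16° = 30.3 m.

30.3 m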